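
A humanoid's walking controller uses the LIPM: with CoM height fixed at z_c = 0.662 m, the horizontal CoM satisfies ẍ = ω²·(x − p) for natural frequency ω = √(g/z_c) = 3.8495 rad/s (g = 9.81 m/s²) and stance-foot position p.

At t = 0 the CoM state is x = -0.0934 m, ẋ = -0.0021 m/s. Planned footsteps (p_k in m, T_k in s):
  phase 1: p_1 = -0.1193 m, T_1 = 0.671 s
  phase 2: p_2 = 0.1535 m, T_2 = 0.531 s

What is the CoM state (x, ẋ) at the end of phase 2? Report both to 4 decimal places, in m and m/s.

x = 0.3785, ẋ = 1.0011

phase 1: p=-0.1193, T=0.671, ωT=2.583014, cosh=6.656263, sinh=6.580718; start (x,ẋ)=(-0.093400, -0.002100) → end (x,ẋ)=(0.049507, 0.642133)
phase 2: p=0.1535, T=0.531, ωT=2.044084, cosh=3.925792, sinh=3.796294; start (x,ẋ)=(0.049507, 0.642133) → end (x,ẋ)=(0.378504, 1.001148)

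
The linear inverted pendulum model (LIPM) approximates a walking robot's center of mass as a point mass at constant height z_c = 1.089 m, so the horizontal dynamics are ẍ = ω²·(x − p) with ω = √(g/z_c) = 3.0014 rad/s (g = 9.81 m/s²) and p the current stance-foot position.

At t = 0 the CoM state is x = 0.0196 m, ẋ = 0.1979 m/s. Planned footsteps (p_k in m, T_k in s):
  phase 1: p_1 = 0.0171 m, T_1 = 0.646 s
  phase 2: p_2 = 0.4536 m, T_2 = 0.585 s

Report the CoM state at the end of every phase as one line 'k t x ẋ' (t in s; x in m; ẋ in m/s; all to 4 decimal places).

phase 1: p=0.0171, T=0.646, ωT=1.938904, cosh=3.547496, sinh=3.403635; start (x,ẋ)=(0.019600, 0.197900) → end (x,ẋ)=(0.250390, 0.727589)
phase 2: p=0.4536, T=0.585, ωT=1.755819, cosh=2.980476, sinh=2.807710; start (x,ẋ)=(0.250390, 0.727589) → end (x,ẋ)=(0.528574, 0.456101)

1 0.6460 0.2504 0.7276
2 1.2310 0.5286 0.4561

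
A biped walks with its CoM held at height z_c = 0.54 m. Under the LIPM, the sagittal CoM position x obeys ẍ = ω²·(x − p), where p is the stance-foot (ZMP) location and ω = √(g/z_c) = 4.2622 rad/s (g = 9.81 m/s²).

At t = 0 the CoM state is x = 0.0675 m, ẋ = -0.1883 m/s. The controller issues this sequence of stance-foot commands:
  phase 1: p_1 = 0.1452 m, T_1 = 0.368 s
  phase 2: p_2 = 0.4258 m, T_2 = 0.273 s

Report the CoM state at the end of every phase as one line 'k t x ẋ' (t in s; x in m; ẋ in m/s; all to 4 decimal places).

phase 1: p=0.1452, T=0.368, ωT=1.568490, cosh=2.503877, sinh=2.295517; start (x,ẋ)=(0.067500, -0.188300) → end (x,ẋ)=(-0.150765, -1.231693)
phase 2: p=0.4258, T=0.273, ωT=1.163581, cosh=1.756871, sinh=1.444505; start (x,ẋ)=(-0.150765, -1.231693) → end (x,ẋ)=(-1.004584, -5.713703)

1 0.3680 -0.1508 -1.2317
2 0.6410 -1.0046 -5.7137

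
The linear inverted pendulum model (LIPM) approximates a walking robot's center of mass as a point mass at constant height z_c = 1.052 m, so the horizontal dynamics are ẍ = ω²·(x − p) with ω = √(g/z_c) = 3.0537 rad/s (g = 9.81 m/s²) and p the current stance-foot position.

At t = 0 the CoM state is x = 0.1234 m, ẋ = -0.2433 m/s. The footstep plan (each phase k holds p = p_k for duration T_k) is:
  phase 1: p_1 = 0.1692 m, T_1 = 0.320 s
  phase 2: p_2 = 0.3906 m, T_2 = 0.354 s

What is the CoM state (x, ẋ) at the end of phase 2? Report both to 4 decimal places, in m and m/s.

x = -0.4624, ẋ = -2.3888

phase 1: p=0.1692, T=0.320, ωT=0.977184, cosh=1.516667, sinh=1.140297; start (x,ẋ)=(0.123400, -0.243300) → end (x,ẋ)=(0.008885, -0.528486)
phase 2: p=0.3906, T=0.354, ωT=1.081010, cosh=1.643454, sinh=1.304201; start (x,ẋ)=(0.008885, -0.528486) → end (x,ẋ)=(-0.462442, -2.388776)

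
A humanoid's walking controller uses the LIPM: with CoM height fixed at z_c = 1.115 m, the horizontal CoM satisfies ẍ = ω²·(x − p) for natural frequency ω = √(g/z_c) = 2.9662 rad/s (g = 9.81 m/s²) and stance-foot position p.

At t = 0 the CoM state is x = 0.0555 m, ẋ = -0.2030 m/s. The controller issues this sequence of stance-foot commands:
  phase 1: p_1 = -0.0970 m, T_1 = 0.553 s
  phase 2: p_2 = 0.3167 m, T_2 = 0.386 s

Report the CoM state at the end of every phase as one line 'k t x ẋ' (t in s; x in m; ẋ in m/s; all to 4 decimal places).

1 0.5530 0.1412 0.5794
2 0.9390 0.2888 0.2673

phase 1: p=-0.0970, T=0.553, ωT=1.640309, cosh=2.675340, sinh=2.481420; start (x,ẋ)=(0.055500, -0.203000) → end (x,ẋ)=(0.141167, 0.579365)
phase 2: p=0.3167, T=0.386, ωT=1.144953, cosh=1.730267, sinh=1.412028; start (x,ẋ)=(0.141167, 0.579365) → end (x,ẋ)=(0.288781, 0.267260)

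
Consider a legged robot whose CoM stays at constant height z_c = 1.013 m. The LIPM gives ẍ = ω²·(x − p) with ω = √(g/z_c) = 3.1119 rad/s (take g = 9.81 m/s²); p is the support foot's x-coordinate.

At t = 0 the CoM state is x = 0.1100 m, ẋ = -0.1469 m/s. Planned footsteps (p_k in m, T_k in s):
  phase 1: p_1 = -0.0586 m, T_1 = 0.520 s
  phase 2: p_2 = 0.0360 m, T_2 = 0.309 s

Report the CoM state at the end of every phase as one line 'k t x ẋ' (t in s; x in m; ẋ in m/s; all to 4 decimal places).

1 0.5200 0.2689 0.8861
2 0.8290 0.7032 2.1379

phase 1: p=-0.0586, T=0.520, ωT=1.618188, cosh=2.621100, sinh=2.422842; start (x,ẋ)=(0.110000, -0.146900) → end (x,ẋ)=(0.268945, 0.886144)
phase 2: p=0.0360, T=0.309, ωT=0.961577, cosh=1.499054, sinh=1.116765; start (x,ẋ)=(0.268945, 0.886144) → end (x,ẋ)=(0.703207, 2.137923)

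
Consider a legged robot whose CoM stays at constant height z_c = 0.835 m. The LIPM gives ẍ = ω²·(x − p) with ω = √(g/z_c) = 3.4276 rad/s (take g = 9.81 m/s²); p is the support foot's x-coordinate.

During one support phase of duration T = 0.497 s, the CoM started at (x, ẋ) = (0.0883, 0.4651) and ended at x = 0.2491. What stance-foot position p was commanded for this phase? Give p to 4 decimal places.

ωT = 3.4276·0.497 = 1.703517; cosh(ωT) = 2.837638, sinh(ωT) = 2.655596
x(T) = p + (x₀−p)·cosh(ωT) + (ẋ₀/ω)·sinh(ωT) ⇒ p·(1 − cosh) = x(T) − x₀·cosh − (ẋ₀/ω)·sinh
numerator   = 0.2491 − (0.0883)·2.837638 − (0.4651/3.4276)·2.655596 = -0.361808
denominator = 1 − 2.837638 = -1.837638
p = -0.361808 / -1.837638 = 0.1969

p = 0.1969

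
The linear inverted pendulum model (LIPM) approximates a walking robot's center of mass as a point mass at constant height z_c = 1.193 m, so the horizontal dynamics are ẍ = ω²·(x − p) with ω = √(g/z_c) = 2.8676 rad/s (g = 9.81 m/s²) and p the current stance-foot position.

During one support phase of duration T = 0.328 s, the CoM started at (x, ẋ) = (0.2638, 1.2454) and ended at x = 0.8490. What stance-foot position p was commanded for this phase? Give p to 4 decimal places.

p = 0.0248

ωT = 2.8676·0.328 = 0.940573; cosh(ωT) = 1.475926, sinh(ωT) = 1.085522
x(T) = p + (x₀−p)·cosh(ωT) + (ẋ₀/ω)·sinh(ωT) ⇒ p·(1 − cosh) = x(T) − x₀·cosh − (ẋ₀/ω)·sinh
numerator   = 0.8490 − (0.2638)·1.475926 − (1.2454/2.8676)·1.085522 = -0.011792
denominator = 1 − 1.475926 = -0.475926
p = -0.011792 / -0.475926 = 0.0248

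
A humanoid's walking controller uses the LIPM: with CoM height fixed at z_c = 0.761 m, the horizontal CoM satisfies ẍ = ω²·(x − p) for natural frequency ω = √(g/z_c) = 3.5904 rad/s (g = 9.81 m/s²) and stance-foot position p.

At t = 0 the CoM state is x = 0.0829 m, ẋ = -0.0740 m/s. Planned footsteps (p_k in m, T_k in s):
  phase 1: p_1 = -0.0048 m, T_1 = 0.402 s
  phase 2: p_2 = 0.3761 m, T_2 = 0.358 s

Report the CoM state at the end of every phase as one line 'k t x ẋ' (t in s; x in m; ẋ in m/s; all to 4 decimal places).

phase 1: p=-0.0048, T=0.402, ωT=1.443341, cosh=2.235479, sinh=1.999341; start (x,ẋ)=(0.082900, -0.074000) → end (x,ẋ)=(0.150044, 0.464123)
phase 2: p=0.3761, T=0.358, ωT=1.285363, cosh=1.946266, sinh=1.669715; start (x,ẋ)=(0.150044, 0.464123) → end (x,ẋ)=(0.151976, -0.451886)

1 0.4020 0.1500 0.4641
2 0.7600 0.1520 -0.4519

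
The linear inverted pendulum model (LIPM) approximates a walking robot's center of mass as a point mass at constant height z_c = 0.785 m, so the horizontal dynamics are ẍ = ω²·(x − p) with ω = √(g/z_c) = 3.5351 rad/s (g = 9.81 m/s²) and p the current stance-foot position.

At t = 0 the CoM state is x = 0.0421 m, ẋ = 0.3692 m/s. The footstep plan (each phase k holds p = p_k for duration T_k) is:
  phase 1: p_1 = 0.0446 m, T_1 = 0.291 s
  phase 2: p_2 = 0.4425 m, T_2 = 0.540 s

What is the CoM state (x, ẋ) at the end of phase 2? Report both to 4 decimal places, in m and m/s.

phase 1: p=0.0446, T=0.291, ωT=1.028714, cosh=1.577466, sinh=1.220000; start (x,ẋ)=(0.042100, 0.369200) → end (x,ẋ)=(0.168071, 0.571619)
phase 2: p=0.4425, T=0.540, ωT=1.908954, cosh=3.447132, sinh=3.298897; start (x,ẋ)=(0.168071, 0.571619) → end (x,ẋ)=(0.029932, -1.229926)

x = 0.0299, ẋ = -1.2299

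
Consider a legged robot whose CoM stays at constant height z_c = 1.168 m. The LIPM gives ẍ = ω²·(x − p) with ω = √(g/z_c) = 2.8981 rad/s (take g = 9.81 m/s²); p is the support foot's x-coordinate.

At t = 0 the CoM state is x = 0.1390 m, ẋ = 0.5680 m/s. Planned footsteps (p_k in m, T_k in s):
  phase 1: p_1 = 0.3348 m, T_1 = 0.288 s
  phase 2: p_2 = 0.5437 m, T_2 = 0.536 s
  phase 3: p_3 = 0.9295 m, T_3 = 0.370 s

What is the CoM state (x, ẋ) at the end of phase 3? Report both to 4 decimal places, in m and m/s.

x = -1.1537, ẋ = -5.5753

phase 1: p=0.3348, T=0.288, ωT=0.834653, cosh=1.369020, sinh=0.934994; start (x,ẋ)=(0.139000, 0.568000) → end (x,ẋ)=(0.249996, 0.247042)
phase 2: p=0.5437, T=0.536, ωT=1.553382, cosh=2.469480, sinh=2.257949; start (x,ẋ)=(0.249996, 0.247042) → end (x,ẋ)=(0.010878, -1.311863)
phase 3: p=0.9295, T=0.370, ωT=1.072297, cosh=1.632153, sinh=1.289931; start (x,ẋ)=(0.010878, -1.311863) → end (x,ẋ)=(-1.153736, -5.575291)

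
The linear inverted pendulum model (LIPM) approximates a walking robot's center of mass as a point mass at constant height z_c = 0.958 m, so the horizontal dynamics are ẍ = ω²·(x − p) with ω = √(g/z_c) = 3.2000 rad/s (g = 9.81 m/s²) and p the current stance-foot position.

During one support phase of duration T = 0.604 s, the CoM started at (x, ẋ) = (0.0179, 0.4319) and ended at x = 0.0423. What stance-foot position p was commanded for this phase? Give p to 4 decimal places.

ωT = 3.2000·0.604 = 1.932800; cosh(ωT) = 3.526785, sinh(ωT) = 3.382043
x(T) = p + (x₀−p)·cosh(ωT) + (ẋ₀/ω)·sinh(ωT) ⇒ p·(1 − cosh) = x(T) − x₀·cosh − (ẋ₀/ω)·sinh
numerator   = 0.0423 − (0.0179)·3.526785 − (0.4319/3.2000)·3.382043 = -0.477300
denominator = 1 − 3.526785 = -2.526785
p = -0.477300 / -2.526785 = 0.1889

p = 0.1889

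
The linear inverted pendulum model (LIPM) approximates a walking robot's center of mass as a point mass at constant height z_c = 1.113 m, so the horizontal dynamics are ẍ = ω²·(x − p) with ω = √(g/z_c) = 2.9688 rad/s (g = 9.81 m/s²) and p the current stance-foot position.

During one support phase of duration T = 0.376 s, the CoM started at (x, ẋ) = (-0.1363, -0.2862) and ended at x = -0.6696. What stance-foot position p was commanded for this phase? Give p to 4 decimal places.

ωT = 2.9688·0.376 = 1.116269; cosh(ωT) = 1.690470, sinh(ωT) = 1.362970
x(T) = p + (x₀−p)·cosh(ωT) + (ẋ₀/ω)·sinh(ωT) ⇒ p·(1 − cosh) = x(T) − x₀·cosh − (ẋ₀/ω)·sinh
numerator   = -0.6696 − (-0.1363)·1.690470 − (-0.2862/2.9688)·1.362970 = -0.307795
denominator = 1 − 1.690470 = -0.690470
p = -0.307795 / -0.690470 = 0.4458

p = 0.4458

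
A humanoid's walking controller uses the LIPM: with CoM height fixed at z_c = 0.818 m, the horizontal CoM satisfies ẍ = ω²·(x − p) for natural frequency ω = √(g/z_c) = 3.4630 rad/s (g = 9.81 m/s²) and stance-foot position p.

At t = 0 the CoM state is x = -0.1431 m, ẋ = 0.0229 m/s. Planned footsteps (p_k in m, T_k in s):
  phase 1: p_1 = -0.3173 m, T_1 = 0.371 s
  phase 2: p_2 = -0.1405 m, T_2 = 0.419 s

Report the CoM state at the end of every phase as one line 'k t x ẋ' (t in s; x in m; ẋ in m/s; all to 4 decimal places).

phase 1: p=-0.3173, T=0.371, ωT=1.284773, cosh=1.945280, sinh=1.668567; start (x,ẋ)=(-0.143100, 0.022900) → end (x,ẋ)=(0.032602, 1.051118)
phase 2: p=-0.1405, T=0.419, ωT=1.450997, cosh=2.250852, sinh=2.016515; start (x,ẋ)=(0.032602, 1.051118) → end (x,ẋ)=(0.861195, 3.574712)

1 0.3710 0.0326 1.0511
2 0.7900 0.8612 3.5747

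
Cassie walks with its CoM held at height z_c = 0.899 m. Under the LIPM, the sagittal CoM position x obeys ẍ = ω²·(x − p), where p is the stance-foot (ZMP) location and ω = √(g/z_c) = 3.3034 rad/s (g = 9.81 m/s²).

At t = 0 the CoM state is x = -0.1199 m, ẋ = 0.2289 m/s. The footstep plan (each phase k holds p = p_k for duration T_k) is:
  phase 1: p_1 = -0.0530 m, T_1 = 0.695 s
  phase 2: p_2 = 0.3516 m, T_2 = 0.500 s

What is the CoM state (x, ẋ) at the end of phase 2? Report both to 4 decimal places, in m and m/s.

x = -0.6817, ẋ = -3.1485

phase 1: p=-0.0530, T=0.695, ωT=2.295863, cosh=5.016839, sinh=4.916165; start (x,ẋ)=(-0.119900, 0.228900) → end (x,ẋ)=(-0.047974, 0.061895)
phase 2: p=0.3516, T=0.500, ωT=1.651700, cosh=2.703781, sinh=2.512058; start (x,ẋ)=(-0.047974, 0.061895) → end (x,ẋ)=(-0.681695, -3.148452)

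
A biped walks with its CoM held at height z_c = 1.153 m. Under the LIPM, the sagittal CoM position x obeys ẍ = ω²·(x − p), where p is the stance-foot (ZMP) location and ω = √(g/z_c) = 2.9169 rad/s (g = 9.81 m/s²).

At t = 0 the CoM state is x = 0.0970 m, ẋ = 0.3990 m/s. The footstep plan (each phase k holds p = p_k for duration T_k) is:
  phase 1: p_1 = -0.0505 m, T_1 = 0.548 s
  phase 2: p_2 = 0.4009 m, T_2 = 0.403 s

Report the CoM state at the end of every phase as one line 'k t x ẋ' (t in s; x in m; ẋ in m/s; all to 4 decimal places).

1 0.5480 0.6535 2.0473
2 0.9510 1.8778 4.7125

phase 1: p=-0.0505, T=0.548, ωT=1.598461, cosh=2.573812, sinh=2.371605; start (x,ẋ)=(0.097000, 0.399000) → end (x,ẋ)=(0.653547, 2.047317)
phase 2: p=0.4009, T=0.403, ωT=1.175511, cosh=1.774229, sinh=1.465568; start (x,ẋ)=(0.653547, 2.047317) → end (x,ẋ)=(1.877808, 4.712453)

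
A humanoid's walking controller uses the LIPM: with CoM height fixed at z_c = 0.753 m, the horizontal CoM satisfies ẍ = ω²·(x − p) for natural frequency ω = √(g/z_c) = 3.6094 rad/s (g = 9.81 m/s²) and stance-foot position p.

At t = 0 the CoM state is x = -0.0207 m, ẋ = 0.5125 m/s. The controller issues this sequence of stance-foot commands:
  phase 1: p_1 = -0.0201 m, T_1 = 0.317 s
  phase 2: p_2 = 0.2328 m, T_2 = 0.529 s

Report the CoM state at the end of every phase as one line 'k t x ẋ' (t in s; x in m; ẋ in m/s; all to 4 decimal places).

phase 1: p=-0.0201, T=0.317, ωT=1.144180, cosh=1.729175, sinh=1.410690; start (x,ẋ)=(-0.020700, 0.512500) → end (x,ẋ)=(0.179167, 0.883147)
phase 2: p=0.2328, T=0.529, ωT=1.909373, cosh=3.448513, sinh=3.300340; start (x,ẋ)=(0.179167, 0.883147) → end (x,ẋ)=(0.855372, 2.406654)

1 0.3170 0.1792 0.8831
2 0.8460 0.8554 2.4067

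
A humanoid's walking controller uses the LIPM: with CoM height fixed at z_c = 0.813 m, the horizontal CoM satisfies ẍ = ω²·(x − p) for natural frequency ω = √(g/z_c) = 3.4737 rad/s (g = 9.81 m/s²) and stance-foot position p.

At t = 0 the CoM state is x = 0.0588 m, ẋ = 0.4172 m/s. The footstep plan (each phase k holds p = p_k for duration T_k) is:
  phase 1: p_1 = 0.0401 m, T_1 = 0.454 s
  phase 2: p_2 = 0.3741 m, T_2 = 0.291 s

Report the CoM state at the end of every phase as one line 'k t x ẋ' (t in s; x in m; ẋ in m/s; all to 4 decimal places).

1 0.4540 0.3656 1.2034
2 0.7450 0.7738 1.8371

phase 1: p=0.0401, T=0.454, ωT=1.577060, cosh=2.523642, sinh=2.317060; start (x,ẋ)=(0.058800, 0.417200) → end (x,ẋ)=(0.365577, 1.203375)
phase 2: p=0.3741, T=0.291, ωT=1.010847, cosh=1.555919, sinh=1.192008; start (x,ẋ)=(0.365577, 1.203375) → end (x,ẋ)=(0.773780, 1.837063)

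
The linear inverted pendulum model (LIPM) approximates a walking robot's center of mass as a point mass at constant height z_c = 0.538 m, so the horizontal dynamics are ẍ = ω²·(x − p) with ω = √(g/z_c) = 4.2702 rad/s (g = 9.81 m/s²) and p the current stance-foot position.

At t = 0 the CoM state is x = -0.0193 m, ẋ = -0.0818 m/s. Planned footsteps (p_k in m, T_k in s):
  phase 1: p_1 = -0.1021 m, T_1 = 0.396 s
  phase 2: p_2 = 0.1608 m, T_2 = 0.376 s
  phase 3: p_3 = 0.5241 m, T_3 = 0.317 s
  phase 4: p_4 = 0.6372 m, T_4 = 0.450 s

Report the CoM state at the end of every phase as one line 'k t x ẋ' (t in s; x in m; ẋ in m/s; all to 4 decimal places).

phase 1: p=-0.1021, T=0.396, ωT=1.690999, cosh=2.804617, sinh=2.620282; start (x,ẋ)=(-0.019300, -0.081800) → end (x,ẋ)=(0.079928, 0.697042)
phase 2: p=0.1608, T=0.376, ωT=1.605595, cosh=2.590797, sinh=2.390027; start (x,ẋ)=(0.079928, 0.697042) → end (x,ẋ)=(0.341411, 0.980525)
phase 3: p=0.5241, T=0.317, ωT=1.353653, cosh=2.064919, sinh=1.806625; start (x,ẋ)=(0.341411, 0.980525) → end (x,ẋ)=(0.561700, 0.615324)
phase 4: p=0.6372, T=0.450, ωT=1.921590, cosh=3.489093, sinh=3.342719; start (x,ẋ)=(0.561700, 0.615324) → end (x,ẋ)=(0.855450, 1.069230)

1 0.3960 0.0799 0.6970
2 0.7720 0.3414 0.9805
3 1.0890 0.5617 0.6153
4 1.5390 0.8555 1.0692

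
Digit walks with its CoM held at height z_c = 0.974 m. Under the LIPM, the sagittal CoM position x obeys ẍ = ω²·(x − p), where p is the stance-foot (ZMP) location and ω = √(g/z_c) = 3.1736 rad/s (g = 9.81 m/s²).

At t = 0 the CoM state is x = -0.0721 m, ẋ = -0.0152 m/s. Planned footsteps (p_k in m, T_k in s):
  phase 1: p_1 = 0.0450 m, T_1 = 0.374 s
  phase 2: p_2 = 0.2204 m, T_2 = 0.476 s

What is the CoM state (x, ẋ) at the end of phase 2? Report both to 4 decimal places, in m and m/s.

x = -1.1046, ẋ = -4.0582

phase 1: p=0.0450, T=0.374, ωT=1.186926, cosh=1.791076, sinh=1.485918; start (x,ẋ)=(-0.072100, -0.015200) → end (x,ẋ)=(-0.171852, -0.579434)
phase 2: p=0.2204, T=0.476, ωT=1.510634, cosh=2.375185, sinh=2.154415; start (x,ẋ)=(-0.171852, -0.579434) → end (x,ẋ)=(-1.104622, -4.058187)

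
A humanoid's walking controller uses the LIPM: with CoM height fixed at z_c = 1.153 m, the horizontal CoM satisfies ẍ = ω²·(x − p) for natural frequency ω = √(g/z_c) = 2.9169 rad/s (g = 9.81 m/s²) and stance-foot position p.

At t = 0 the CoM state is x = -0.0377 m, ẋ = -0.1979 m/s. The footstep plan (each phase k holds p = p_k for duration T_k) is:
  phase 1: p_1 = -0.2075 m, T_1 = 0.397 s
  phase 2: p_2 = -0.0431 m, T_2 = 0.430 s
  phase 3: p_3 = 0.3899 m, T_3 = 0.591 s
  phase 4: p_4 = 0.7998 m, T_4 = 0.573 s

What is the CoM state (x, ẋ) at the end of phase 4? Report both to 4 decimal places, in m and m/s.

x = 1.5791, ẋ = 2.5426

phase 1: p=-0.2075, T=0.397, ωT=1.158009, cosh=1.748850, sinh=1.434739; start (x,ẋ)=(-0.037700, -0.197900) → end (x,ẋ)=(-0.007887, 0.364514)
phase 2: p=-0.0431, T=0.430, ωT=1.254267, cosh=1.895276, sinh=1.609992; start (x,ẋ)=(-0.007887, 0.364514) → end (x,ẋ)=(0.224834, 0.856224)
phase 3: p=0.3899, T=0.591, ωT=1.723888, cosh=2.892327, sinh=2.713956; start (x,ẋ)=(0.224834, 0.856224) → end (x,ẋ)=(0.709126, 1.169759)
phase 4: p=0.7998, T=0.573, ωT=1.671384, cosh=2.753755, sinh=2.565768; start (x,ẋ)=(0.709126, 1.169759) → end (x,ẋ)=(1.579051, 2.542618)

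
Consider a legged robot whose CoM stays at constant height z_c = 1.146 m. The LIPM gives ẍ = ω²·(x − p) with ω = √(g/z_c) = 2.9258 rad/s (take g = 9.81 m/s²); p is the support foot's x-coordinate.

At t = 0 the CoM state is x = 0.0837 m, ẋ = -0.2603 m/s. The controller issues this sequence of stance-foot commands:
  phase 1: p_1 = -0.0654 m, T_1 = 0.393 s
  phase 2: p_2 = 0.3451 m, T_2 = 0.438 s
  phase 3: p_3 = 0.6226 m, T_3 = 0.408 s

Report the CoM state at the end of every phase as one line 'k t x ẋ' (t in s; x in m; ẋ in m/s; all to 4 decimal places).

1 0.3930 0.0672 0.1675
2 0.8310 -0.0988 -1.0264
3 1.2390 -1.2023 -5.0107

phase 1: p=-0.0654, T=0.393, ωT=1.149839, cosh=1.737187, sinh=1.420499; start (x,ẋ)=(0.083700, -0.260300) → end (x,ẋ)=(0.067237, 0.167484)
phase 2: p=0.3451, T=0.438, ωT=1.281500, cosh=1.939830, sinh=1.662210; start (x,ẋ)=(0.067237, 0.167484) → end (x,ẋ)=(-0.098756, -1.026439)
phase 3: p=0.6226, T=0.408, ωT=1.193726, cosh=1.801221, sinh=1.498132; start (x,ẋ)=(-0.098756, -1.026439) → end (x,ẋ)=(-1.202302, -5.010716)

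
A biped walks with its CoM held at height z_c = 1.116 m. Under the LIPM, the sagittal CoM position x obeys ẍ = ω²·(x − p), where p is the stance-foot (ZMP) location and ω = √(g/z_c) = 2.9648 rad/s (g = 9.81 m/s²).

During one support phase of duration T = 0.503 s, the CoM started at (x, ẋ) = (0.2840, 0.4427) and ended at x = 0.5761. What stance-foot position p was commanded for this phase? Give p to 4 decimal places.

p = 0.3011

ωT = 2.9648·0.503 = 1.491294; cosh(ωT) = 2.333962, sinh(ωT) = 2.108881
x(T) = p + (x₀−p)·cosh(ωT) + (ẋ₀/ω)·sinh(ωT) ⇒ p·(1 − cosh) = x(T) − x₀·cosh − (ẋ₀/ω)·sinh
numerator   = 0.5761 − (0.2840)·2.333962 − (0.4427/2.9648)·2.108881 = -0.401640
denominator = 1 − 2.333962 = -1.333962
p = -0.401640 / -1.333962 = 0.3011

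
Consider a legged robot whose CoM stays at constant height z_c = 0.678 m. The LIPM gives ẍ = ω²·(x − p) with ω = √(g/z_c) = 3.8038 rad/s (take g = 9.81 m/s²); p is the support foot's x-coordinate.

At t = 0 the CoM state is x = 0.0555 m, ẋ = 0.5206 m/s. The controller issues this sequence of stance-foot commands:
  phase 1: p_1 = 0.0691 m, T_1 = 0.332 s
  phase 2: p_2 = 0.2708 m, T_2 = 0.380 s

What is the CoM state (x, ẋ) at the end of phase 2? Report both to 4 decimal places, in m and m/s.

x = 0.7388, ẋ = 1.9989

phase 1: p=0.0691, T=0.332, ωT=1.262862, cosh=1.909184, sinh=1.626340; start (x,ẋ)=(0.055500, 0.520600) → end (x,ẋ)=(0.265721, 0.909788)
phase 2: p=0.2708, T=0.380, ωT=1.445444, cosh=2.239689, sinh=2.004047; start (x,ẋ)=(0.265721, 0.909788) → end (x,ẋ)=(0.738750, 1.998925)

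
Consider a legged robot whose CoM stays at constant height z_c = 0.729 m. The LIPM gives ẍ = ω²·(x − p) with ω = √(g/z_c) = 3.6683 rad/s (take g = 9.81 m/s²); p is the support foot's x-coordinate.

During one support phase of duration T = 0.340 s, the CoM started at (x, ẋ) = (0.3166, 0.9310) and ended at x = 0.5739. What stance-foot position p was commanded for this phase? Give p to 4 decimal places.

p = 0.4839

ωT = 3.6683·0.340 = 1.247222; cosh(ωT) = 1.883981, sinh(ωT) = 1.596679
x(T) = p + (x₀−p)·cosh(ωT) + (ẋ₀/ω)·sinh(ωT) ⇒ p·(1 − cosh) = x(T) − x₀·cosh − (ẋ₀/ω)·sinh
numerator   = 0.5739 − (0.3166)·1.883981 − (0.9310/3.6683)·1.596679 = -0.427799
denominator = 1 − 1.883981 = -0.883981
p = -0.427799 / -0.883981 = 0.4839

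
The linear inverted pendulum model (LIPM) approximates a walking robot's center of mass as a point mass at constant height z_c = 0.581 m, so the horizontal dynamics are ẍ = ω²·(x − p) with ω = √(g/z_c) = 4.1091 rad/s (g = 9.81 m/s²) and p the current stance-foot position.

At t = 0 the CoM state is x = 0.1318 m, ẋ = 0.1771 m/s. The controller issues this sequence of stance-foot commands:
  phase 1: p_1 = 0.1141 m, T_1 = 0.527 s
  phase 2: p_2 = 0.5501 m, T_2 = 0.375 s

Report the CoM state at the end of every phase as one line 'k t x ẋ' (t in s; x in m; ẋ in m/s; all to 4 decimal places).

1 0.5270 0.3777 1.0951
2 0.9020 0.7228 1.0958

phase 1: p=0.1141, T=0.527, ωT=2.165496, cosh=4.416808, sinh=4.302115; start (x,ẋ)=(0.131800, 0.177100) → end (x,ẋ)=(0.377696, 1.095114)
phase 2: p=0.5501, T=0.375, ωT=1.540912, cosh=2.441517, sinh=2.227332; start (x,ẋ)=(0.377696, 1.095114) → end (x,ẋ)=(0.722778, 1.095845)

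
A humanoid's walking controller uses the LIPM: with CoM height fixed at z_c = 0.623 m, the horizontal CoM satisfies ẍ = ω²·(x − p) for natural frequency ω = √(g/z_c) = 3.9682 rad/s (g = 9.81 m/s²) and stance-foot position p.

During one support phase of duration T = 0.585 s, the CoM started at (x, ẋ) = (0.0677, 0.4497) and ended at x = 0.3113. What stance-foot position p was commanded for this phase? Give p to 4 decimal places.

ωT = 3.9682·0.585 = 2.321397; cosh(ωT) = 5.144018, sinh(ωT) = 5.045882
x(T) = p + (x₀−p)·cosh(ωT) + (ẋ₀/ω)·sinh(ωT) ⇒ p·(1 − cosh) = x(T) − x₀·cosh − (ẋ₀/ω)·sinh
numerator   = 0.3113 − (0.0677)·5.144018 − (0.4497/3.9682)·5.045882 = -0.608779
denominator = 1 − 5.144018 = -4.144018
p = -0.608779 / -4.144018 = 0.1469

p = 0.1469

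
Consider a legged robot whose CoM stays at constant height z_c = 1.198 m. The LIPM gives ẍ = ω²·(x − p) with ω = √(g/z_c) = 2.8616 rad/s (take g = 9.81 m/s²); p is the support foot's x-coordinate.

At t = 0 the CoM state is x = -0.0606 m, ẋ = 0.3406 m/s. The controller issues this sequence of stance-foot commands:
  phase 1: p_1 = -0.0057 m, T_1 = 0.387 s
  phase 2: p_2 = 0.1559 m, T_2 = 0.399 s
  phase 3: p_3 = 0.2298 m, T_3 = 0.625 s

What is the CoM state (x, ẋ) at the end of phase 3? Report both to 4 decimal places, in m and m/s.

phase 1: p=-0.0057, T=0.387, ωT=1.107439, cosh=1.678501, sinh=1.348097; start (x,ẋ)=(-0.060600, 0.340600) → end (x,ẋ)=(0.062607, 0.359909)
phase 2: p=0.1559, T=0.399, ωT=1.141778, cosh=1.725792, sinh=1.406542; start (x,ẋ)=(0.062607, 0.359909) → end (x,ẋ)=(0.171798, 0.245626)
phase 3: p=0.2298, T=0.625, ωT=1.788500, cosh=3.073843, sinh=2.906632; start (x,ẋ)=(0.171798, 0.245626) → end (x,ẋ)=(0.301004, 0.272581)

x = 0.3010, ẋ = 0.2726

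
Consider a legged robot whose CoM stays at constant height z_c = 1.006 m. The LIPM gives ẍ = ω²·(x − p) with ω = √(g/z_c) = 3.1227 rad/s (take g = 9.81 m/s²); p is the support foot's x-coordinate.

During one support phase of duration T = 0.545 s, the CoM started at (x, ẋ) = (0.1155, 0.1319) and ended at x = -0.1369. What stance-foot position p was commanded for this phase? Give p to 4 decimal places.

p = 0.3143

ωT = 3.1227·0.545 = 1.701872; cosh(ωT) = 2.833272, sinh(ωT) = 2.650930
x(T) = p + (x₀−p)·cosh(ωT) + (ẋ₀/ω)·sinh(ωT) ⇒ p·(1 − cosh) = x(T) − x₀·cosh − (ẋ₀/ω)·sinh
numerator   = -0.1369 − (0.1155)·2.833272 − (0.1319/3.1227)·2.650930 = -0.576116
denominator = 1 − 2.833272 = -1.833272
p = -0.576116 / -1.833272 = 0.3143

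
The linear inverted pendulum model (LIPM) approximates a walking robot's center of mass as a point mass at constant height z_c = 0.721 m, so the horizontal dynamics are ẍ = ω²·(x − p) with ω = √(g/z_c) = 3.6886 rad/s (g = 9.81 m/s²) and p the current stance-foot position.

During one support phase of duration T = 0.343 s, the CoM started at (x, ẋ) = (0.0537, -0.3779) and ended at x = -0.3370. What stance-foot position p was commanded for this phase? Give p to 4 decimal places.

ωT = 3.6886·0.343 = 1.265190; cosh(ωT) = 1.912976, sinh(ωT) = 1.630790
x(T) = p + (x₀−p)·cosh(ωT) + (ẋ₀/ω)·sinh(ωT) ⇒ p·(1 − cosh) = x(T) − x₀·cosh − (ẋ₀/ω)·sinh
numerator   = -0.3370 − (0.0537)·1.912976 − (-0.3779/3.6886)·1.630790 = -0.272651
denominator = 1 − 1.912976 = -0.912976
p = -0.272651 / -0.912976 = 0.2986

p = 0.2986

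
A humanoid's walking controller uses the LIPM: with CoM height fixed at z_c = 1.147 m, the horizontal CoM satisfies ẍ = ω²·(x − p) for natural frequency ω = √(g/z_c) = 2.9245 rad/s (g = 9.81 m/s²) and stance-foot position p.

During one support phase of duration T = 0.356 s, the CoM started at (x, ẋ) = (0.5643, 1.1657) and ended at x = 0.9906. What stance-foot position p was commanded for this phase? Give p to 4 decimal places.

ωT = 2.9245·0.356 = 1.041122; cosh(ωT) = 1.592726, sinh(ωT) = 1.239667
x(T) = p + (x₀−p)·cosh(ωT) + (ẋ₀/ω)·sinh(ωT) ⇒ p·(1 − cosh) = x(T) − x₀·cosh − (ẋ₀/ω)·sinh
numerator   = 0.9906 − (0.5643)·1.592726 − (1.1657/2.9245)·1.239667 = -0.402304
denominator = 1 − 1.592726 = -0.592726
p = -0.402304 / -0.592726 = 0.6787

p = 0.6787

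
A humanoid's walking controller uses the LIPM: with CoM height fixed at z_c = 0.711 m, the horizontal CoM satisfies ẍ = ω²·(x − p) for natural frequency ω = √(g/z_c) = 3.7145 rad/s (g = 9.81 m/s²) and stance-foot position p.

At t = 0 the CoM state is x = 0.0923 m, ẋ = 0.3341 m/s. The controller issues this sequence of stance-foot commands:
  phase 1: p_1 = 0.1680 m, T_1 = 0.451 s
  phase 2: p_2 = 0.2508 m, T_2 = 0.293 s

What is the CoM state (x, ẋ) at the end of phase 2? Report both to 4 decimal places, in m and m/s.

phase 1: p=0.1680, T=0.451, ωT=1.675240, cosh=2.763669, sinh=2.576405; start (x,ẋ)=(0.092300, 0.334100) → end (x,ẋ)=(0.190525, 0.198888)
phase 2: p=0.2508, T=0.293, ωT=1.088348, cosh=1.653069, sinh=1.316297; start (x,ẋ)=(0.190525, 0.198888) → end (x,ẋ)=(0.221640, 0.034066)

x = 0.2216, ẋ = 0.0341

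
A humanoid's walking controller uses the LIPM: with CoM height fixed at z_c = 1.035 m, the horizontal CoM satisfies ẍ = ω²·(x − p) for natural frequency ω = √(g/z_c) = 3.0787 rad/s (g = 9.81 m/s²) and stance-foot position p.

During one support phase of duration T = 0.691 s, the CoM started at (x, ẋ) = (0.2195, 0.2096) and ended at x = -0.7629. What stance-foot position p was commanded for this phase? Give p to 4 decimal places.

p = 0.6077

ωT = 3.0787·0.691 = 2.127382; cosh(ωT) = 4.256006, sinh(ωT) = 4.136857
x(T) = p + (x₀−p)·cosh(ωT) + (ẋ₀/ω)·sinh(ωT) ⇒ p·(1 − cosh) = x(T) − x₀·cosh − (ẋ₀/ω)·sinh
numerator   = -0.7629 − (0.2195)·4.256006 − (0.2096/3.0787)·4.136857 = -1.978733
denominator = 1 − 4.256006 = -3.256006
p = -1.978733 / -3.256006 = 0.6077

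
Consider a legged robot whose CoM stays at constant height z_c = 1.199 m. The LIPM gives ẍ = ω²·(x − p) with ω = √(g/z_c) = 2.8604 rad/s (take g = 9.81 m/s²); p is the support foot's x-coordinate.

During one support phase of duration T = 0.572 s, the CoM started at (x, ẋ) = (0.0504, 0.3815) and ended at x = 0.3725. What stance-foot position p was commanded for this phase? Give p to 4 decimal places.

ωT = 2.8604·0.572 = 1.636149; cosh(ωT) = 2.665041, sinh(ωT) = 2.470313
x(T) = p + (x₀−p)·cosh(ωT) + (ẋ₀/ω)·sinh(ωT) ⇒ p·(1 − cosh) = x(T) − x₀·cosh − (ẋ₀/ω)·sinh
numerator   = 0.3725 − (0.0504)·2.665041 − (0.3815/2.8604)·2.470313 = -0.091291
denominator = 1 − 2.665041 = -1.665041
p = -0.091291 / -1.665041 = 0.0548

p = 0.0548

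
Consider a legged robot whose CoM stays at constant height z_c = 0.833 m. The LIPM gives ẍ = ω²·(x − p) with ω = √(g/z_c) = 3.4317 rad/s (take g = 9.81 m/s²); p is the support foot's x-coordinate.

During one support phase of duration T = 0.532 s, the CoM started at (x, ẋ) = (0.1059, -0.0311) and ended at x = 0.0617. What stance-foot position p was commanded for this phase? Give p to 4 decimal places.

ωT = 3.4317·0.532 = 1.825664; cosh(ωT) = 3.184014, sinh(ωT) = 3.022903
x(T) = p + (x₀−p)·cosh(ωT) + (ẋ₀/ω)·sinh(ωT) ⇒ p·(1 − cosh) = x(T) − x₀·cosh − (ẋ₀/ω)·sinh
numerator   = 0.0617 − (0.1059)·3.184014 − (-0.0311/3.4317)·3.022903 = -0.248092
denominator = 1 − 3.184014 = -2.184014
p = -0.248092 / -2.184014 = 0.1136

p = 0.1136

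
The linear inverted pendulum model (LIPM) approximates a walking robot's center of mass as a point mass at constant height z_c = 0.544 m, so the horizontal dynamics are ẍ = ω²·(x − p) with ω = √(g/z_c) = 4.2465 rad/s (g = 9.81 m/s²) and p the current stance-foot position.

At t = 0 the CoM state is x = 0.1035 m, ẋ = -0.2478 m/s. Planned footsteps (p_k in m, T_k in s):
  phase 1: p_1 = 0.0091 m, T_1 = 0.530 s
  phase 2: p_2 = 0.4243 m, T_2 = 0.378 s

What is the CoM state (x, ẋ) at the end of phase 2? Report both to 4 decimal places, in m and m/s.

phase 1: p=0.0091, T=0.530, ωT=2.250645, cosh=4.799594, sinh=4.694263; start (x,ẋ)=(0.103500, -0.247800) → end (x,ẋ)=(0.188253, 0.692448)
phase 2: p=0.4243, T=0.378, ωT=1.605177, cosh=2.589797, sinh=2.388943; start (x,ẋ)=(0.188253, 0.692448) → end (x,ẋ)=(0.202535, -0.601314)

x = 0.2025, ẋ = -0.6013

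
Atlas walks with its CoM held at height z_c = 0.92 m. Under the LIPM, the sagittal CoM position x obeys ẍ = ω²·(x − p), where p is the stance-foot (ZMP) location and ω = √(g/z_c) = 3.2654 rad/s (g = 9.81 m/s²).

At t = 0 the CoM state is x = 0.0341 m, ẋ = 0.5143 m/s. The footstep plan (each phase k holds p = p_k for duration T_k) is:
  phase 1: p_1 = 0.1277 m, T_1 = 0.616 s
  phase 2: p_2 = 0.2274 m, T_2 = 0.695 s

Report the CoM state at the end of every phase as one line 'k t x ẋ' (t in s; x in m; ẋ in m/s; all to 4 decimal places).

1 0.6160 0.3497 0.8347
2 1.3110 2.0485 5.9916

phase 1: p=0.1277, T=0.616, ωT=2.011486, cosh=3.804104, sinh=3.670315; start (x,ẋ)=(0.034100, 0.514300) → end (x,ẋ)=(0.349710, 0.834651)
phase 2: p=0.2274, T=0.695, ωT=2.269453, cosh=4.888738, sinh=4.785369; start (x,ẋ)=(0.349710, 0.834651) → end (x,ẋ)=(2.048502, 5.991620)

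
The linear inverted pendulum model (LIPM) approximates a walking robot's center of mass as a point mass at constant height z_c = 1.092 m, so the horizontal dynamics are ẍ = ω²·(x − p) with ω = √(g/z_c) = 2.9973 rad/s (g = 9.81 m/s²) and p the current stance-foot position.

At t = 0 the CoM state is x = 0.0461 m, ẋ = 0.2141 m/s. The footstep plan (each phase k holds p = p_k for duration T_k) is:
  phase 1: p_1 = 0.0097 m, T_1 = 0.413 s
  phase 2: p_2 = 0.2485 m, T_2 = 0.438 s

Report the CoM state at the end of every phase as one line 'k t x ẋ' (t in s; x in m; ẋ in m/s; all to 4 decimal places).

phase 1: p=0.0097, T=0.413, ωT=1.237885, cosh=1.869155, sinh=1.579158; start (x,ẋ)=(0.046100, 0.214100) → end (x,ẋ)=(0.190538, 0.572475)
phase 2: p=0.2485, T=0.438, ωT=1.312817, cosh=1.992846, sinh=1.723785; start (x,ẋ)=(0.190538, 0.572475) → end (x,ẋ)=(0.462228, 0.841381)

1 0.4130 0.1905 0.5725
2 0.8510 0.4622 0.8414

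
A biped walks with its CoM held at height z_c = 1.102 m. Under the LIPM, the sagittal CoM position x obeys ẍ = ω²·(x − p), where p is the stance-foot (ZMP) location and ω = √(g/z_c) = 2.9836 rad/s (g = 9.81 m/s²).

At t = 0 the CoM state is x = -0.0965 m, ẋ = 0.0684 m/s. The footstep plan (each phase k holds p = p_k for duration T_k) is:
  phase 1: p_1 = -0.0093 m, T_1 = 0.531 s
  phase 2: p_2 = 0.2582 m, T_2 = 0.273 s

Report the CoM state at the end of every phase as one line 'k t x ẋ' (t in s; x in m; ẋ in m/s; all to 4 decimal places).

1 0.5310 -0.1773 -0.4338
2 0.8040 -0.4619 -1.7652

phase 1: p=-0.0093, T=0.531, ωT=1.584292, cosh=2.540465, sinh=2.335372; start (x,ẋ)=(-0.096500, 0.068400) → end (x,ẋ)=(-0.177289, -0.433826)
phase 2: p=0.2582, T=0.273, ωT=0.814523, cosh=1.350474, sinh=0.907624; start (x,ẋ)=(-0.177289, -0.433826) → end (x,ẋ)=(-0.461889, -1.765169)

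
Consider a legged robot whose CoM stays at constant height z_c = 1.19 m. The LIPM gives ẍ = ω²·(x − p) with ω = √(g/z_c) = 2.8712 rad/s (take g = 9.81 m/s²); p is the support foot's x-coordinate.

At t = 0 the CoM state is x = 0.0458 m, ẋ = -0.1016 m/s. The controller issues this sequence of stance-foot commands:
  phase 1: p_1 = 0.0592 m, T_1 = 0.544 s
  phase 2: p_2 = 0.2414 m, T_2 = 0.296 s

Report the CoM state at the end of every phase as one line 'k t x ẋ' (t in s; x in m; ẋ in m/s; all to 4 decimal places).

phase 1: p=0.0592, T=0.544, ωT=1.561933, cosh=2.488879, sinh=2.279149; start (x,ẋ)=(0.045800, -0.101600) → end (x,ẋ)=(-0.054801, -0.340558)
phase 2: p=0.2414, T=0.296, ωT=0.849875, cosh=1.383412, sinh=0.955943; start (x,ẋ)=(-0.054801, -0.340558) → end (x,ẋ)=(-0.281754, -1.284116)

1 0.5440 -0.0548 -0.3406
2 0.8400 -0.2818 -1.2841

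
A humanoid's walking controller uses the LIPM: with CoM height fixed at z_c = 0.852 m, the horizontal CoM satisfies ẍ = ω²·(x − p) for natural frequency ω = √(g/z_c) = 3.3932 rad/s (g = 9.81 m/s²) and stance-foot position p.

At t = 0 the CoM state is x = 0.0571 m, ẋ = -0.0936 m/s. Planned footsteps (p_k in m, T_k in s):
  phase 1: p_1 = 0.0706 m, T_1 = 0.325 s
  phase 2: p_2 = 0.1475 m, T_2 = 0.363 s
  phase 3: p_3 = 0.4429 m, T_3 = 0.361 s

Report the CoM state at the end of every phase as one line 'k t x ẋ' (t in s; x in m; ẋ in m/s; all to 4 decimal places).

phase 1: p=0.0706, T=0.325, ωT=1.102790, cosh=1.672252, sinh=1.340308; start (x,ẋ)=(0.057100, -0.093600) → end (x,ẋ)=(0.011053, -0.217920)
phase 2: p=0.1475, T=0.363, ωT=1.231732, cosh=1.859473, sinh=1.567686; start (x,ẋ)=(0.011053, -0.217920) → end (x,ẋ)=(-0.206901, -1.131043)
phase 3: p=0.4429, T=0.361, ωT=1.224945, cosh=1.848877, sinh=1.555103; start (x,ẋ)=(-0.206901, -1.131043) → end (x,ẋ)=(-1.276858, -5.520011)

1 0.3250 0.0111 -0.2179
2 0.6880 -0.2069 -1.1310
3 1.0490 -1.2769 -5.5200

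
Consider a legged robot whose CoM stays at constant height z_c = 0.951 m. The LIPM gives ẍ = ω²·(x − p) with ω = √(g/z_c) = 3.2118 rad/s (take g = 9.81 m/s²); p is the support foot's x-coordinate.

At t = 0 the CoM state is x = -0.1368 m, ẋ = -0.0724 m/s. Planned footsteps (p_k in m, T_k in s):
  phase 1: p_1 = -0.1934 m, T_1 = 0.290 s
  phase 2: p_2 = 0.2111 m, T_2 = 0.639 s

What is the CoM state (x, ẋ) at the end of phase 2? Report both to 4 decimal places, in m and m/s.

phase 1: p=-0.1934, T=0.290, ωT=0.931422, cosh=1.466054, sinh=1.072061; start (x,ẋ)=(-0.136800, -0.072400) → end (x,ẋ)=(-0.134588, 0.088745)
phase 2: p=0.2111, T=0.639, ωT=2.052340, cosh=3.957267, sinh=3.828833; start (x,ẋ)=(-0.134588, 0.088745) → end (x,ẋ)=(-1.051084, -3.899886)

x = -1.0511, ẋ = -3.8999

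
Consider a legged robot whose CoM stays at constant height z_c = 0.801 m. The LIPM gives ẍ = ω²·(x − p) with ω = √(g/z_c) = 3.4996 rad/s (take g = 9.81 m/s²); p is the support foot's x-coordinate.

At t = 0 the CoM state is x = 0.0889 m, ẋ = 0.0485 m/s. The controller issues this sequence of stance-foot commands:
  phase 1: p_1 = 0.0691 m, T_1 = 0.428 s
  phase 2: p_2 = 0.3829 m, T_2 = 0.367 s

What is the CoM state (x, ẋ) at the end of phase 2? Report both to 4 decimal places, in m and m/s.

x = 0.0447, ẋ = -0.8807

phase 1: p=0.0691, T=0.428, ωT=1.497829, cosh=2.347792, sinh=2.124177; start (x,ẋ)=(0.088900, 0.048500) → end (x,ẋ)=(0.145025, 0.261057)
phase 2: p=0.3829, T=0.367, ωT=1.284353, cosh=1.944580, sinh=1.667751; start (x,ẋ)=(0.145025, 0.261057) → end (x,ẋ)=(0.044740, -0.880704)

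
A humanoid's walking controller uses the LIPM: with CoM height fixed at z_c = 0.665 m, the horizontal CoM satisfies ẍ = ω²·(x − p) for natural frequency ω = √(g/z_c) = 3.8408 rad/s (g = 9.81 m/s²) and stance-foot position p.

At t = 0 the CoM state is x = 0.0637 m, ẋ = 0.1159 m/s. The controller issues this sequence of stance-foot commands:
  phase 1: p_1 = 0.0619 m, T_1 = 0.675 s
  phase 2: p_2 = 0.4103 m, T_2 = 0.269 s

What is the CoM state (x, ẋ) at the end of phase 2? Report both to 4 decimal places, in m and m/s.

x = 0.4588, ẋ = 0.6654

phase 1: p=0.0619, T=0.675, ωT=2.592540, cosh=6.719251, sinh=6.644421; start (x,ẋ)=(0.063700, 0.115900) → end (x,ẋ)=(0.274497, 0.824697)
phase 2: p=0.4103, T=0.269, ωT=1.033175, cosh=1.582925, sinh=1.227049; start (x,ẋ)=(0.274497, 0.824697) → end (x,ẋ)=(0.458806, 0.665413)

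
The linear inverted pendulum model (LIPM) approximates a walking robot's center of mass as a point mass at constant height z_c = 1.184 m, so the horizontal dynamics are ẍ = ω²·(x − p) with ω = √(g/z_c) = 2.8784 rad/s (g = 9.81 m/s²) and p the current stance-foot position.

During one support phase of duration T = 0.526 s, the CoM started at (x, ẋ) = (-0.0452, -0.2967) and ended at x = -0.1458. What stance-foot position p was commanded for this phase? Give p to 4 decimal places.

p = -0.1337

ωT = 2.8784·0.526 = 1.514038; cosh(ωT) = 2.382534, sinh(ωT) = 2.162514
x(T) = p + (x₀−p)·cosh(ωT) + (ẋ₀/ω)·sinh(ωT) ⇒ p·(1 − cosh) = x(T) − x₀·cosh − (ẋ₀/ω)·sinh
numerator   = -0.1458 − (-0.0452)·2.382534 − (-0.2967/2.8784)·2.162514 = 0.184798
denominator = 1 − 2.382534 = -1.382534
p = 0.184798 / -1.382534 = -0.1337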